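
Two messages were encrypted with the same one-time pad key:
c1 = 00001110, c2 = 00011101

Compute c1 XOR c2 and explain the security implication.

Step 1: c1 XOR c2 = (m1 XOR k) XOR (m2 XOR k).
Step 2: By XOR associativity/commutativity: = m1 XOR m2 XOR k XOR k = m1 XOR m2.
Step 3: 00001110 XOR 00011101 = 00010011 = 19.
Step 4: The key cancels out! An attacker learns m1 XOR m2 = 19, revealing the relationship between plaintexts.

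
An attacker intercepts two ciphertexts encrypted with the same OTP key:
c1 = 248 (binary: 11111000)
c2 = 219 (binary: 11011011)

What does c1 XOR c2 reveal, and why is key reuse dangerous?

Step 1: c1 XOR c2 = (m1 XOR k) XOR (m2 XOR k).
Step 2: By XOR associativity/commutativity: = m1 XOR m2 XOR k XOR k = m1 XOR m2.
Step 3: 11111000 XOR 11011011 = 00100011 = 35.
Step 4: The key cancels out! An attacker learns m1 XOR m2 = 35, revealing the relationship between plaintexts.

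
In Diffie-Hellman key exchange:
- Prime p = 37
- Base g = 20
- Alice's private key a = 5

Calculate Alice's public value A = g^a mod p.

Step 1: A = g^a mod p = 20^5 mod 37.
  20^1 mod 37 = 20
  20^2 mod 37 = (20 * 20) mod 37 = 30
  20^3 mod 37 = (30 * 20) mod 37 = 8
  20^4 mod 37 = (8 * 20) mod 37 = 12
  20^5 mod 37 = (12 * 20) mod 37 = 18
Result: A = 18.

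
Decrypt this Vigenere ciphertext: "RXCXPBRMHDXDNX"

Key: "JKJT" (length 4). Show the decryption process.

Step 1: Key 'JKJT' has length 4. Extended key: JKJTJKJTJKJTJK
Step 2: Decrypt each position:
  R(17) - J(9) = 8 = I
  X(23) - K(10) = 13 = N
  C(2) - J(9) = 19 = T
  X(23) - T(19) = 4 = E
  P(15) - J(9) = 6 = G
  B(1) - K(10) = 17 = R
  R(17) - J(9) = 8 = I
  M(12) - T(19) = 19 = T
  H(7) - J(9) = 24 = Y
  D(3) - K(10) = 19 = T
  X(23) - J(9) = 14 = O
  D(3) - T(19) = 10 = K
  N(13) - J(9) = 4 = E
  X(23) - K(10) = 13 = N
Plaintext: INTEGRITYTOKEN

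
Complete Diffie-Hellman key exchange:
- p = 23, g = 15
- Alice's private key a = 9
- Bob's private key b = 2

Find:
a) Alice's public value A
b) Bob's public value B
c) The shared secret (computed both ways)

Step 1: A = g^a mod p = 15^9 mod 23 = 14.
Step 2: B = g^b mod p = 15^2 mod 23 = 18.
Step 3: Alice computes s = B^a mod p = 18^9 mod 23 = 12.
Step 4: Bob computes s = A^b mod p = 14^2 mod 23 = 12.
Both sides agree: shared secret = 12.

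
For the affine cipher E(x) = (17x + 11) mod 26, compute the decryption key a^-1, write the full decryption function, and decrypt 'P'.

Step 1: Find a^-1, the modular inverse of 17 mod 26.
Step 2: We need 17 * a^-1 = 1 (mod 26).
Step 3: 17 * 23 = 391 = 15 * 26 + 1, so a^-1 = 23.
Step 4: D(y) = 23(y - 11) mod 26.
Step 5: Apply to 'P' (y = 15): D(15) = 23 * (15 - 11) mod 26 = 23 * 4 mod 26 = 14 -> 'O'.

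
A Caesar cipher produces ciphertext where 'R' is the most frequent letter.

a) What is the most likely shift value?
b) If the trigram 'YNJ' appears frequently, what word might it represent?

Step 1: In English, 'E' is the most frequent letter (12.7%).
Step 2: The most frequent ciphertext letter is 'R' (position 17).
Step 3: Shift = (17 - 4) mod 26 = 13.
Step 4: Decrypt 'YNJ' by shifting back 13:
  Y -> L
  N -> A
  J -> W
Step 5: 'YNJ' decrypts to 'LAW'.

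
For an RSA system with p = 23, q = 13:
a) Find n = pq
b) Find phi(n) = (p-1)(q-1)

Step 1: n = p * q = 23 * 13 = 299.
Step 2: phi(n) = (p-1)(q-1) = 22 * 12 = 264.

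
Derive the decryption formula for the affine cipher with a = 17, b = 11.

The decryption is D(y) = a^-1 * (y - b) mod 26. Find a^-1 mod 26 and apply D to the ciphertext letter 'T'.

Step 1: Find a^-1, the modular inverse of 17 mod 26.
Step 2: We need 17 * a^-1 = 1 (mod 26).
Step 3: 17 * 23 = 391 = 15 * 26 + 1, so a^-1 = 23.
Step 4: D(y) = 23(y - 11) mod 26.
Step 5: Apply to 'T' (y = 19): D(19) = 23 * (19 - 11) mod 26 = 23 * 8 mod 26 = 2 -> 'C'.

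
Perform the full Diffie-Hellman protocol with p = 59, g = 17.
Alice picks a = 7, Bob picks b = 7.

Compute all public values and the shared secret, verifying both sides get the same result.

Step 1: A = g^a mod p = 17^7 mod 59 = 45.
Step 2: B = g^b mod p = 17^7 mod 59 = 45.
Step 3: Alice computes s = B^a mod p = 45^7 mod 59 = 26.
Step 4: Bob computes s = A^b mod p = 45^7 mod 59 = 26.
Both sides agree: shared secret = 26.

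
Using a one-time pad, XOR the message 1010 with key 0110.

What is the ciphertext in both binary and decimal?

Step 1: Write out the XOR operation bit by bit:
  Message: 1010
  Key:     0110
  XOR:     1100
Step 2: Convert to decimal: 1100 = 12.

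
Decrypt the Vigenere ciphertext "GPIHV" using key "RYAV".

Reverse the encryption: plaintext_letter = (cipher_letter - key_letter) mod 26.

Step 1: Extend key: RYAVR
Step 2: Decrypt each letter (c - k) mod 26:
  G(6) - R(17) = (6-17) mod 26 = 15 = P
  P(15) - Y(24) = (15-24) mod 26 = 17 = R
  I(8) - A(0) = (8-0) mod 26 = 8 = I
  H(7) - V(21) = (7-21) mod 26 = 12 = M
  V(21) - R(17) = (21-17) mod 26 = 4 = E
Plaintext: PRIME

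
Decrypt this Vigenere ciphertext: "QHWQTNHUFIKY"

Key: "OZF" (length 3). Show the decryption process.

Step 1: Key 'OZF' has length 3. Extended key: OZFOZFOZFOZF
Step 2: Decrypt each position:
  Q(16) - O(14) = 2 = C
  H(7) - Z(25) = 8 = I
  W(22) - F(5) = 17 = R
  Q(16) - O(14) = 2 = C
  T(19) - Z(25) = 20 = U
  N(13) - F(5) = 8 = I
  H(7) - O(14) = 19 = T
  U(20) - Z(25) = 21 = V
  F(5) - F(5) = 0 = A
  I(8) - O(14) = 20 = U
  K(10) - Z(25) = 11 = L
  Y(24) - F(5) = 19 = T
Plaintext: CIRCUITVAULT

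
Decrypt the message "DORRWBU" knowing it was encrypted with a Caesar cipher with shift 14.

Step 1: Reverse the shift by subtracting 14 from each letter position.
  D (position 3) -> position (3-14) mod 26 = 15 -> P
  O (position 14) -> position (14-14) mod 26 = 0 -> A
  R (position 17) -> position (17-14) mod 26 = 3 -> D
  R (position 17) -> position (17-14) mod 26 = 3 -> D
  W (position 22) -> position (22-14) mod 26 = 8 -> I
  B (position 1) -> position (1-14) mod 26 = 13 -> N
  U (position 20) -> position (20-14) mod 26 = 6 -> G
Decrypted message: PADDING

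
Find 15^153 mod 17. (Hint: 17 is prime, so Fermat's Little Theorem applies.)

Step 1: Since 17 is prime, by Fermat's Little Theorem: 15^16 = 1 (mod 17).
Step 2: Reduce exponent: 153 mod 16 = 9.
Step 3: So 15^153 = 15^9 (mod 17).
Step 4: 15^9 mod 17 = 15.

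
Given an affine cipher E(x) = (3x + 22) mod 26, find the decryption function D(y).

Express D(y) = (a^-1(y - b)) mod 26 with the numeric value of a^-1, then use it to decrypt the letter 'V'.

Step 1: Find a^-1, the modular inverse of 3 mod 26.
Step 2: We need 3 * a^-1 = 1 (mod 26).
Step 3: 3 * 9 = 27 = 1 * 26 + 1, so a^-1 = 9.
Step 4: D(y) = 9(y - 22) mod 26.
Step 5: Apply to 'V' (y = 21): D(21) = 9 * (21 - 22) mod 26 = 9 * -1 mod 26 = 17 -> 'R'.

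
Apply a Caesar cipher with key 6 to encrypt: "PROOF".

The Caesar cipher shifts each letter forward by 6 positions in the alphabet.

Step 1: For each letter, shift forward by 6 positions (mod 26).
  P (position 15) -> position (15+6) mod 26 = 21 -> V
  R (position 17) -> position (17+6) mod 26 = 23 -> X
  O (position 14) -> position (14+6) mod 26 = 20 -> U
  O (position 14) -> position (14+6) mod 26 = 20 -> U
  F (position 5) -> position (5+6) mod 26 = 11 -> L
Result: VXUUL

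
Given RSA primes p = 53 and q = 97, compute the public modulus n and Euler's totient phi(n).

Step 1: n = p * q = 53 * 97 = 5141.
Step 2: phi(n) = (p-1)(q-1) = 52 * 96 = 4992.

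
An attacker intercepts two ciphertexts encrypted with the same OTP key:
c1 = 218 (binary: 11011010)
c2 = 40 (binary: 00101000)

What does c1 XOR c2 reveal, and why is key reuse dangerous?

Step 1: c1 XOR c2 = (m1 XOR k) XOR (m2 XOR k).
Step 2: By XOR associativity/commutativity: = m1 XOR m2 XOR k XOR k = m1 XOR m2.
Step 3: 11011010 XOR 00101000 = 11110010 = 242.
Step 4: The key cancels out! An attacker learns m1 XOR m2 = 242, revealing the relationship between plaintexts.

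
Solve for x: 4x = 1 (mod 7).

Step 1: We need x such that 4 * x = 1 (mod 7).
Step 2: Using the extended Euclidean algorithm or trial:
  4 * 2 = 8 = 1 * 7 + 1.
Step 3: Since 8 mod 7 = 1, the inverse is x = 2.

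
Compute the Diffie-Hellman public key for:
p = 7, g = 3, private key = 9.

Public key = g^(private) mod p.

Step 1: A = g^a mod p = 3^9 mod 7.
  3^1 mod 7 = 3
  3^2 mod 7 = (3 * 3) mod 7 = 2
  3^3 mod 7 = (2 * 3) mod 7 = 6
  3^4 mod 7 = (6 * 3) mod 7 = 4
  3^5 mod 7 = (4 * 3) mod 7 = 5
  3^6 mod 7 = (5 * 3) mod 7 = 1
  3^7 mod 7 = (1 * 3) mod 7 = 3
  3^8 mod 7 = (3 * 3) mod 7 = 2
  3^9 mod 7 = (2 * 3) mod 7 = 6
Result: A = 6.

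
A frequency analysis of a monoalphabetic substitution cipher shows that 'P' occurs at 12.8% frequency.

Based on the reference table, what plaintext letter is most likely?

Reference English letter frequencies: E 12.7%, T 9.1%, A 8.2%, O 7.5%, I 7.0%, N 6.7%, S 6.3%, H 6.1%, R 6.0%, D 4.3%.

Step 1: The observed frequency is 12.8%.
Step 2: Compare with English frequencies:
  E: 12.7% (difference: 0.1%) <-- closest
  T: 9.1% (difference: 3.7%)
  A: 8.2% (difference: 4.6%)
  O: 7.5% (difference: 5.3%)
  I: 7.0% (difference: 5.8%)
  N: 6.7% (difference: 6.1%)
  S: 6.3% (difference: 6.5%)
  H: 6.1% (difference: 6.7%)
  R: 6.0% (difference: 6.8%)
  D: 4.3% (difference: 8.5%)
Step 3: 'P' most likely represents 'E' (frequency 12.7%).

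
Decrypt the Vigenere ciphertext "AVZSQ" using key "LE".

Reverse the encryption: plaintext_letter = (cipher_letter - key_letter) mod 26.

Step 1: Extend key: LELEL
Step 2: Decrypt each letter (c - k) mod 26:
  A(0) - L(11) = (0-11) mod 26 = 15 = P
  V(21) - E(4) = (21-4) mod 26 = 17 = R
  Z(25) - L(11) = (25-11) mod 26 = 14 = O
  S(18) - E(4) = (18-4) mod 26 = 14 = O
  Q(16) - L(11) = (16-11) mod 26 = 5 = F
Plaintext: PROOF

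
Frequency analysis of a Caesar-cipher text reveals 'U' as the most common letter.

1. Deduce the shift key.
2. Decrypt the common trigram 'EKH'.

Step 1: In English, 'E' is the most frequent letter (12.7%).
Step 2: The most frequent ciphertext letter is 'U' (position 20).
Step 3: Shift = (20 - 4) mod 26 = 16.
Step 4: Decrypt 'EKH' by shifting back 16:
  E -> O
  K -> U
  H -> R
Step 5: 'EKH' decrypts to 'OUR'.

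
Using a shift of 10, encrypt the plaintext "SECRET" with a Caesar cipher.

Step 1: For each letter, shift forward by 10 positions (mod 26).
  S (position 18) -> position (18+10) mod 26 = 2 -> C
  E (position 4) -> position (4+10) mod 26 = 14 -> O
  C (position 2) -> position (2+10) mod 26 = 12 -> M
  R (position 17) -> position (17+10) mod 26 = 1 -> B
  E (position 4) -> position (4+10) mod 26 = 14 -> O
  T (position 19) -> position (19+10) mod 26 = 3 -> D
Result: COMBOD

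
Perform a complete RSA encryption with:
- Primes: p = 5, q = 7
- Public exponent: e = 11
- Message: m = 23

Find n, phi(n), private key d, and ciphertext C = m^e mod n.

Step 1: n = 5 * 7 = 35.
Step 2: phi(n) = (5-1)(7-1) = 4 * 6 = 24.
Step 3: Find d = 11^(-1) mod 24 = 11.
  Verify: 11 * 11 = 121 = 1 (mod 24).
Step 4: C = 23^11 mod 35 = 32.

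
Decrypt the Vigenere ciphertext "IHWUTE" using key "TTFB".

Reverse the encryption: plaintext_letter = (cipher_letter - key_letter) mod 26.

Step 1: Extend key: TTFBTT
Step 2: Decrypt each letter (c - k) mod 26:
  I(8) - T(19) = (8-19) mod 26 = 15 = P
  H(7) - T(19) = (7-19) mod 26 = 14 = O
  W(22) - F(5) = (22-5) mod 26 = 17 = R
  U(20) - B(1) = (20-1) mod 26 = 19 = T
  T(19) - T(19) = (19-19) mod 26 = 0 = A
  E(4) - T(19) = (4-19) mod 26 = 11 = L
Plaintext: PORTAL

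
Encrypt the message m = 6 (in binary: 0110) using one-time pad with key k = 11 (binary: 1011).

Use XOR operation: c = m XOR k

Step 1: Write out the XOR operation bit by bit:
  Message: 0110
  Key:     1011
  XOR:     1101
Step 2: Convert to decimal: 1101 = 13.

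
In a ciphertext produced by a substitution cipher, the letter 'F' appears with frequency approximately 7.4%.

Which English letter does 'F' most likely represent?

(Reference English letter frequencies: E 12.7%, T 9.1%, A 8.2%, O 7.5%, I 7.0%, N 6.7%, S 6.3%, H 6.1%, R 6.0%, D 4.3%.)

Step 1: The observed frequency is 7.4%.
Step 2: Compare with English frequencies:
  E: 12.7% (difference: 5.3%)
  T: 9.1% (difference: 1.7%)
  A: 8.2% (difference: 0.8%)
  O: 7.5% (difference: 0.1%) <-- closest
  I: 7.0% (difference: 0.4%)
  N: 6.7% (difference: 0.7%)
  S: 6.3% (difference: 1.1%)
  H: 6.1% (difference: 1.3%)
  R: 6.0% (difference: 1.4%)
  D: 4.3% (difference: 3.1%)
Step 3: 'F' most likely represents 'O' (frequency 7.5%).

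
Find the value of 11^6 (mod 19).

Step 1: Compute 11^6 mod 19 step by step, reducing modulo 19 at each step.
  11^1 mod 19 = 11
  11^2 mod 19 = (11 * 11) mod 19 = 7
  11^3 mod 19 = (7 * 11) mod 19 = 1
  11^4 mod 19 = (1 * 11) mod 19 = 11
  11^5 mod 19 = (11 * 11) mod 19 = 7
  11^6 mod 19 = (7 * 11) mod 19 = 1
Step 2: Result = 1.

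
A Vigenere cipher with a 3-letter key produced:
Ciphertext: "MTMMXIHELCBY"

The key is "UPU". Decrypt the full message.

Step 1: Key 'UPU' has length 3. Extended key: UPUUPUUPUUPU
Step 2: Decrypt each position:
  M(12) - U(20) = 18 = S
  T(19) - P(15) = 4 = E
  M(12) - U(20) = 18 = S
  M(12) - U(20) = 18 = S
  X(23) - P(15) = 8 = I
  I(8) - U(20) = 14 = O
  H(7) - U(20) = 13 = N
  E(4) - P(15) = 15 = P
  L(11) - U(20) = 17 = R
  C(2) - U(20) = 8 = I
  B(1) - P(15) = 12 = M
  Y(24) - U(20) = 4 = E
Plaintext: SESSIONPRIME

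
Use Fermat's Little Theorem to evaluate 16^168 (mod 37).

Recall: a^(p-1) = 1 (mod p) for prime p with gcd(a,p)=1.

Step 1: Since 37 is prime, by Fermat's Little Theorem: 16^36 = 1 (mod 37).
Step 2: Reduce exponent: 168 mod 36 = 24.
Step 3: So 16^168 = 16^24 (mod 37).
Step 4: 16^24 mod 37 = 10.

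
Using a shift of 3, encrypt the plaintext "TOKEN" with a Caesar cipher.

Step 1: For each letter, shift forward by 3 positions (mod 26).
  T (position 19) -> position (19+3) mod 26 = 22 -> W
  O (position 14) -> position (14+3) mod 26 = 17 -> R
  K (position 10) -> position (10+3) mod 26 = 13 -> N
  E (position 4) -> position (4+3) mod 26 = 7 -> H
  N (position 13) -> position (13+3) mod 26 = 16 -> Q
Result: WRNHQ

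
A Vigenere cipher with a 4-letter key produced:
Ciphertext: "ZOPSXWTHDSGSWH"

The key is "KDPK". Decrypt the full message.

Step 1: Key 'KDPK' has length 4. Extended key: KDPKKDPKKDPKKD
Step 2: Decrypt each position:
  Z(25) - K(10) = 15 = P
  O(14) - D(3) = 11 = L
  P(15) - P(15) = 0 = A
  S(18) - K(10) = 8 = I
  X(23) - K(10) = 13 = N
  W(22) - D(3) = 19 = T
  T(19) - P(15) = 4 = E
  H(7) - K(10) = 23 = X
  D(3) - K(10) = 19 = T
  S(18) - D(3) = 15 = P
  G(6) - P(15) = 17 = R
  S(18) - K(10) = 8 = I
  W(22) - K(10) = 12 = M
  H(7) - D(3) = 4 = E
Plaintext: PLAINTEXTPRIME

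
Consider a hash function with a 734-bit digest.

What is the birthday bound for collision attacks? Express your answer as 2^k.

Step 1: The birthday paradox gives collision probability ~50% after sqrt(2^n) = 2^(n/2) hashes.
Step 2: For 734-bit output: 2^(734/2) = 2^367.
Step 3: Approximately 2^367 hash computations needed.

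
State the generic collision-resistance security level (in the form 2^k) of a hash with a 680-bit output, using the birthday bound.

Step 1: The birthday paradox gives collision probability ~50% after sqrt(2^n) = 2^(n/2) hashes.
Step 2: For 680-bit output: 2^(680/2) = 2^340.
Step 3: Approximately 2^340 hash computations needed.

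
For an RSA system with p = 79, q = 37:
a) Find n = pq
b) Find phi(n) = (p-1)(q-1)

Step 1: n = p * q = 79 * 37 = 2923.
Step 2: phi(n) = (p-1)(q-1) = 78 * 36 = 2808.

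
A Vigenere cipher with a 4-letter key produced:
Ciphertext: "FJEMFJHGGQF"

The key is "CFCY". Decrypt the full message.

Step 1: Key 'CFCY' has length 4. Extended key: CFCYCFCYCFC
Step 2: Decrypt each position:
  F(5) - C(2) = 3 = D
  J(9) - F(5) = 4 = E
  E(4) - C(2) = 2 = C
  M(12) - Y(24) = 14 = O
  F(5) - C(2) = 3 = D
  J(9) - F(5) = 4 = E
  H(7) - C(2) = 5 = F
  G(6) - Y(24) = 8 = I
  G(6) - C(2) = 4 = E
  Q(16) - F(5) = 11 = L
  F(5) - C(2) = 3 = D
Plaintext: DECODEFIELD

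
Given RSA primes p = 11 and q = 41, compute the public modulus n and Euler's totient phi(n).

Step 1: n = p * q = 11 * 41 = 451.
Step 2: phi(n) = (p-1)(q-1) = 10 * 40 = 400.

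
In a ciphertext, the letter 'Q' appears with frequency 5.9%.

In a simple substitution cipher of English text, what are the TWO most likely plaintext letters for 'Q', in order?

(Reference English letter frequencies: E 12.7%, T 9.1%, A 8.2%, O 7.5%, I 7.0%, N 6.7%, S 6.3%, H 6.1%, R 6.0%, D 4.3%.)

Step 1: Observed frequency of 'Q' is 5.9%.
Step 2: Compute distances to each reference frequency and sort:
  R (6.0%): difference = 0.1% <-- BEST
  H (6.1%): difference = 0.2% <-- RUNNER-UP
  S (6.3%): difference = 0.4%
  N (6.7%): difference = 0.8%
  I (7.0%): difference = 1.1%
Step 3: Most likely is 'R' (6.0%, diff 0.1%); second most likely is 'H' (6.1%, diff 0.2%).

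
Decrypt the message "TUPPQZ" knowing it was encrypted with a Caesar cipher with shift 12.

Step 1: Reverse the shift by subtracting 12 from each letter position.
  T (position 19) -> position (19-12) mod 26 = 7 -> H
  U (position 20) -> position (20-12) mod 26 = 8 -> I
  P (position 15) -> position (15-12) mod 26 = 3 -> D
  P (position 15) -> position (15-12) mod 26 = 3 -> D
  Q (position 16) -> position (16-12) mod 26 = 4 -> E
  Z (position 25) -> position (25-12) mod 26 = 13 -> N
Decrypted message: HIDDEN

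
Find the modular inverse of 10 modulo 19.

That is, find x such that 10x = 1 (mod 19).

Step 1: We need x such that 10 * x = 1 (mod 19).
Step 2: Using the extended Euclidean algorithm or trial:
  10 * 2 = 20 = 1 * 19 + 1.
Step 3: Since 20 mod 19 = 1, the inverse is x = 2.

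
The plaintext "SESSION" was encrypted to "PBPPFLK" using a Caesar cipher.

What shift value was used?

Step 1: Compare first letters: S (position 18) -> P (position 15).
Step 2: Shift = (15 - 18) mod 26 = 23.
The shift value is 23.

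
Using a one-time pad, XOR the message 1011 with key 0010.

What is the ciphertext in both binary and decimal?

Step 1: Write out the XOR operation bit by bit:
  Message: 1011
  Key:     0010
  XOR:     1001
Step 2: Convert to decimal: 1001 = 9.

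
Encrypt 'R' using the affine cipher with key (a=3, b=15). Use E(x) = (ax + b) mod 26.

Step 1: Convert 'R' to number: x = 17.
Step 2: E(17) = (3 * 17 + 15) mod 26 = 66 mod 26 = 14.
Step 3: Convert 14 back to letter: O.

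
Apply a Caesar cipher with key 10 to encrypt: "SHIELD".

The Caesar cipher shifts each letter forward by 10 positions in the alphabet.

Step 1: For each letter, shift forward by 10 positions (mod 26).
  S (position 18) -> position (18+10) mod 26 = 2 -> C
  H (position 7) -> position (7+10) mod 26 = 17 -> R
  I (position 8) -> position (8+10) mod 26 = 18 -> S
  E (position 4) -> position (4+10) mod 26 = 14 -> O
  L (position 11) -> position (11+10) mod 26 = 21 -> V
  D (position 3) -> position (3+10) mod 26 = 13 -> N
Result: CRSOVN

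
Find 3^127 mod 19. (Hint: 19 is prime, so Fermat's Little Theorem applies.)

Step 1: Since 19 is prime, by Fermat's Little Theorem: 3^18 = 1 (mod 19).
Step 2: Reduce exponent: 127 mod 18 = 1.
Step 3: So 3^127 = 3^1 (mod 19).
Step 4: 3^1 mod 19 = 3.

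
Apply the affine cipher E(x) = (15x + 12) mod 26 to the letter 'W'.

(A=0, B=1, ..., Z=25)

Step 1: Convert 'W' to number: x = 22.
Step 2: E(22) = (15 * 22 + 12) mod 26 = 342 mod 26 = 4.
Step 3: Convert 4 back to letter: E.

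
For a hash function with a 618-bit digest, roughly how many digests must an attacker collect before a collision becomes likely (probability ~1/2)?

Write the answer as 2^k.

Step 1: The birthday paradox gives collision probability ~50% after sqrt(2^n) = 2^(n/2) hashes.
Step 2: For 618-bit output: 2^(618/2) = 2^309.
Step 3: Approximately 2^309 hash computations needed.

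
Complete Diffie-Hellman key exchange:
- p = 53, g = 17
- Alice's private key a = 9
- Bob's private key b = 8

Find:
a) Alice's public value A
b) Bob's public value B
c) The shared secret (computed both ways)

Step 1: A = g^a mod p = 17^9 mod 53 = 38.
Step 2: B = g^b mod p = 17^8 mod 53 = 49.
Step 3: Alice computes s = B^a mod p = 49^9 mod 53 = 47.
Step 4: Bob computes s = A^b mod p = 38^8 mod 53 = 47.
Both sides agree: shared secret = 47.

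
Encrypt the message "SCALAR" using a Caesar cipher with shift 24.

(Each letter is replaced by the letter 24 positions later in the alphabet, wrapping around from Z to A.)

Step 1: For each letter, shift forward by 24 positions (mod 26).
  S (position 18) -> position (18+24) mod 26 = 16 -> Q
  C (position 2) -> position (2+24) mod 26 = 0 -> A
  A (position 0) -> position (0+24) mod 26 = 24 -> Y
  L (position 11) -> position (11+24) mod 26 = 9 -> J
  A (position 0) -> position (0+24) mod 26 = 24 -> Y
  R (position 17) -> position (17+24) mod 26 = 15 -> P
Result: QAYJYP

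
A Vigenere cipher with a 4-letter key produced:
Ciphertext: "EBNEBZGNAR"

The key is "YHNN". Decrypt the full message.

Step 1: Key 'YHNN' has length 4. Extended key: YHNNYHNNYH
Step 2: Decrypt each position:
  E(4) - Y(24) = 6 = G
  B(1) - H(7) = 20 = U
  N(13) - N(13) = 0 = A
  E(4) - N(13) = 17 = R
  B(1) - Y(24) = 3 = D
  Z(25) - H(7) = 18 = S
  G(6) - N(13) = 19 = T
  N(13) - N(13) = 0 = A
  A(0) - Y(24) = 2 = C
  R(17) - H(7) = 10 = K
Plaintext: GUARDSTACK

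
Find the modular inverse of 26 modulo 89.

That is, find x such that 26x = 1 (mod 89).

Step 1: We need x such that 26 * x = 1 (mod 89).
Step 2: Using the extended Euclidean algorithm or trial:
  26 * 24 = 624 = 7 * 89 + 1.
Step 3: Since 624 mod 89 = 1, the inverse is x = 24.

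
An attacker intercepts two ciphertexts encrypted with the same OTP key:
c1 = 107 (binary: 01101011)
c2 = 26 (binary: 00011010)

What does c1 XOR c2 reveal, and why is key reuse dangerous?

Step 1: c1 XOR c2 = (m1 XOR k) XOR (m2 XOR k).
Step 2: By XOR associativity/commutativity: = m1 XOR m2 XOR k XOR k = m1 XOR m2.
Step 3: 01101011 XOR 00011010 = 01110001 = 113.
Step 4: The key cancels out! An attacker learns m1 XOR m2 = 113, revealing the relationship between plaintexts.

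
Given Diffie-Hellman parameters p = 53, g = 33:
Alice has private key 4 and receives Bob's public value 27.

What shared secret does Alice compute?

Step 1: s = B^a mod p = 27^4 mod 53.
  27^1 mod 53 = 27
  27^2 mod 53 = (27 * 27) mod 53 = 40
  27^3 mod 53 = (40 * 27) mod 53 = 20
  27^4 mod 53 = (20 * 27) mod 53 = 10
Result: shared secret = 10.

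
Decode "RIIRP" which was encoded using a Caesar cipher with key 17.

Step 1: Reverse the shift by subtracting 17 from each letter position.
  R (position 17) -> position (17-17) mod 26 = 0 -> A
  I (position 8) -> position (8-17) mod 26 = 17 -> R
  I (position 8) -> position (8-17) mod 26 = 17 -> R
  R (position 17) -> position (17-17) mod 26 = 0 -> A
  P (position 15) -> position (15-17) mod 26 = 24 -> Y
Decrypted message: ARRAY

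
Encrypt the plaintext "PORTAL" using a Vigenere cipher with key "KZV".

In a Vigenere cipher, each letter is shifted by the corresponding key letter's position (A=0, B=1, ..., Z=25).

Step 1: Repeat key to match plaintext length:
  Plaintext: PORTAL
  Key:       KZVKZV
Step 2: Encrypt each letter:
  P(15) + K(10) = (15+10) mod 26 = 25 = Z
  O(14) + Z(25) = (14+25) mod 26 = 13 = N
  R(17) + V(21) = (17+21) mod 26 = 12 = M
  T(19) + K(10) = (19+10) mod 26 = 3 = D
  A(0) + Z(25) = (0+25) mod 26 = 25 = Z
  L(11) + V(21) = (11+21) mod 26 = 6 = G
Ciphertext: ZNMDZG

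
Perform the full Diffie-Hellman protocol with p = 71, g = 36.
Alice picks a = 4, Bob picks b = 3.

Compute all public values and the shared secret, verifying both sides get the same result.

Step 1: A = g^a mod p = 36^4 mod 71 = 40.
Step 2: B = g^b mod p = 36^3 mod 71 = 9.
Step 3: Alice computes s = B^a mod p = 9^4 mod 71 = 29.
Step 4: Bob computes s = A^b mod p = 40^3 mod 71 = 29.
Both sides agree: shared secret = 29.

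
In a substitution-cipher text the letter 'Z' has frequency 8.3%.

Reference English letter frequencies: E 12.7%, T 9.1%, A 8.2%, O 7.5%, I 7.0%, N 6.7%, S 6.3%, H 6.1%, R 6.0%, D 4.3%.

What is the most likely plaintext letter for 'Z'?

Step 1: The observed frequency is 8.3%.
Step 2: Compare with English frequencies:
  E: 12.7% (difference: 4.4%)
  T: 9.1% (difference: 0.8%)
  A: 8.2% (difference: 0.1%) <-- closest
  O: 7.5% (difference: 0.8%)
  I: 7.0% (difference: 1.3%)
  N: 6.7% (difference: 1.6%)
  S: 6.3% (difference: 2.0%)
  H: 6.1% (difference: 2.2%)
  R: 6.0% (difference: 2.3%)
  D: 4.3% (difference: 4.0%)
Step 3: 'Z' most likely represents 'A' (frequency 8.2%).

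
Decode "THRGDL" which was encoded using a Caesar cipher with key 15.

Step 1: Reverse the shift by subtracting 15 from each letter position.
  T (position 19) -> position (19-15) mod 26 = 4 -> E
  H (position 7) -> position (7-15) mod 26 = 18 -> S
  R (position 17) -> position (17-15) mod 26 = 2 -> C
  G (position 6) -> position (6-15) mod 26 = 17 -> R
  D (position 3) -> position (3-15) mod 26 = 14 -> O
  L (position 11) -> position (11-15) mod 26 = 22 -> W
Decrypted message: ESCROW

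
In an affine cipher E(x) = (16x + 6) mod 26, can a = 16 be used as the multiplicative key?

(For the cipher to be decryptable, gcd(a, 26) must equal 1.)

Step 1: Compute gcd(16, 26).
Step 2: gcd(16, 26) = 2.
Since gcd = 2 != 1, 16 shares a common factor with 26, so it cannot be used.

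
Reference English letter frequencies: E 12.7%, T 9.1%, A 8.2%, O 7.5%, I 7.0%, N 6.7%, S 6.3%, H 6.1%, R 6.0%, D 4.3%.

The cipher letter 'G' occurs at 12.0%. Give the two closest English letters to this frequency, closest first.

Step 1: Observed frequency of 'G' is 12.0%.
Step 2: Compute distances to each reference frequency and sort:
  E (12.7%): difference = 0.7% <-- BEST
  T (9.1%): difference = 2.9% <-- RUNNER-UP
  A (8.2%): difference = 3.8%
  O (7.5%): difference = 4.5%
  I (7.0%): difference = 5.0%
Step 3: Most likely is 'E' (12.7%, diff 0.7%); second most likely is 'T' (9.1%, diff 2.9%).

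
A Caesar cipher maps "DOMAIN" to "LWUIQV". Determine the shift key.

Step 1: Compare first letters: D (position 3) -> L (position 11).
Step 2: Shift = (11 - 3) mod 26 = 8.
The shift value is 8.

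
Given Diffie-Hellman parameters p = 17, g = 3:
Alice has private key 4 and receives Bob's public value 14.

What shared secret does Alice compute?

Step 1: s = B^a mod p = 14^4 mod 17.
  14^1 mod 17 = 14
  14^2 mod 17 = (14 * 14) mod 17 = 9
  14^3 mod 17 = (9 * 14) mod 17 = 7
  14^4 mod 17 = (7 * 14) mod 17 = 13
Result: shared secret = 13.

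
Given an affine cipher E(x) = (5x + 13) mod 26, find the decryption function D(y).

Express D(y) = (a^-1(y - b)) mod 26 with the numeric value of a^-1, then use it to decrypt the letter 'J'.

Step 1: Find a^-1, the modular inverse of 5 mod 26.
Step 2: We need 5 * a^-1 = 1 (mod 26).
Step 3: 5 * 21 = 105 = 4 * 26 + 1, so a^-1 = 21.
Step 4: D(y) = 21(y - 13) mod 26.
Step 5: Apply to 'J' (y = 9): D(9) = 21 * (9 - 13) mod 26 = 21 * -4 mod 26 = 20 -> 'U'.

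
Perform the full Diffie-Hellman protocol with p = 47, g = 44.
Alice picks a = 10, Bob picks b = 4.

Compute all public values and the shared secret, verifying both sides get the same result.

Step 1: A = g^a mod p = 44^10 mod 47 = 17.
Step 2: B = g^b mod p = 44^4 mod 47 = 34.
Step 3: Alice computes s = B^a mod p = 34^10 mod 47 = 2.
Step 4: Bob computes s = A^b mod p = 17^4 mod 47 = 2.
Both sides agree: shared secret = 2.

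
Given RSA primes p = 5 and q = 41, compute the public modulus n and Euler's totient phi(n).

Step 1: n = p * q = 5 * 41 = 205.
Step 2: phi(n) = (p-1)(q-1) = 4 * 40 = 160.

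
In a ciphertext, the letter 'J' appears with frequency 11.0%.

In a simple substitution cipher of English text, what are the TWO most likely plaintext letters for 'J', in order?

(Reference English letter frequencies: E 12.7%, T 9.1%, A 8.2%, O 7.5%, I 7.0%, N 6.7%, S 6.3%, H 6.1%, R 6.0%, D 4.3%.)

Step 1: Observed frequency of 'J' is 11.0%.
Step 2: Compute distances to each reference frequency and sort:
  E (12.7%): difference = 1.7% <-- BEST
  T (9.1%): difference = 1.9% <-- RUNNER-UP
  A (8.2%): difference = 2.8%
  O (7.5%): difference = 3.5%
  I (7.0%): difference = 4.0%
Step 3: Most likely is 'E' (12.7%, diff 1.7%); second most likely is 'T' (9.1%, diff 1.9%).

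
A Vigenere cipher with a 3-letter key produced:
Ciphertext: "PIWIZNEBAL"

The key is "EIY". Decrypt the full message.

Step 1: Key 'EIY' has length 3. Extended key: EIYEIYEIYE
Step 2: Decrypt each position:
  P(15) - E(4) = 11 = L
  I(8) - I(8) = 0 = A
  W(22) - Y(24) = 24 = Y
  I(8) - E(4) = 4 = E
  Z(25) - I(8) = 17 = R
  N(13) - Y(24) = 15 = P
  E(4) - E(4) = 0 = A
  B(1) - I(8) = 19 = T
  A(0) - Y(24) = 2 = C
  L(11) - E(4) = 7 = H
Plaintext: LAYERPATCH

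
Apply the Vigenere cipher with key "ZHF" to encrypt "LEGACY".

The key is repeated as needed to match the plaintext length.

Step 1: Repeat key to match plaintext length:
  Plaintext: LEGACY
  Key:       ZHFZHF
Step 2: Encrypt each letter:
  L(11) + Z(25) = (11+25) mod 26 = 10 = K
  E(4) + H(7) = (4+7) mod 26 = 11 = L
  G(6) + F(5) = (6+5) mod 26 = 11 = L
  A(0) + Z(25) = (0+25) mod 26 = 25 = Z
  C(2) + H(7) = (2+7) mod 26 = 9 = J
  Y(24) + F(5) = (24+5) mod 26 = 3 = D
Ciphertext: KLLZJD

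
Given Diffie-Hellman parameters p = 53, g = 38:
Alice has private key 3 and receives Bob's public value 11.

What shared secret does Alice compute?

Step 1: s = B^a mod p = 11^3 mod 53.
  11^1 mod 53 = 11
  11^2 mod 53 = (11 * 11) mod 53 = 15
  11^3 mod 53 = (15 * 11) mod 53 = 6
Result: shared secret = 6.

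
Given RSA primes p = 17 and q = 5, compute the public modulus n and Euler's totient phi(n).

Step 1: n = p * q = 17 * 5 = 85.
Step 2: phi(n) = (p-1)(q-1) = 16 * 4 = 64.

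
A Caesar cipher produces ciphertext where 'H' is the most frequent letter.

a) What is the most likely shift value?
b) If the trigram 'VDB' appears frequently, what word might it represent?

Step 1: In English, 'E' is the most frequent letter (12.7%).
Step 2: The most frequent ciphertext letter is 'H' (position 7).
Step 3: Shift = (7 - 4) mod 26 = 3.
Step 4: Decrypt 'VDB' by shifting back 3:
  V -> S
  D -> A
  B -> Y
Step 5: 'VDB' decrypts to 'SAY'.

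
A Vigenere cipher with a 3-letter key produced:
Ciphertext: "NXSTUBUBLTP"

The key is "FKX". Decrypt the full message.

Step 1: Key 'FKX' has length 3. Extended key: FKXFKXFKXFK
Step 2: Decrypt each position:
  N(13) - F(5) = 8 = I
  X(23) - K(10) = 13 = N
  S(18) - X(23) = 21 = V
  T(19) - F(5) = 14 = O
  U(20) - K(10) = 10 = K
  B(1) - X(23) = 4 = E
  U(20) - F(5) = 15 = P
  B(1) - K(10) = 17 = R
  L(11) - X(23) = 14 = O
  T(19) - F(5) = 14 = O
  P(15) - K(10) = 5 = F
Plaintext: INVOKEPROOF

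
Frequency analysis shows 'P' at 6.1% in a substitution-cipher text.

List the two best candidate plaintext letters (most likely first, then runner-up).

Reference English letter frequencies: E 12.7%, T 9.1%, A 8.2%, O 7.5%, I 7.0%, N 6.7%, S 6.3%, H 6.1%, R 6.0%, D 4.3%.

Step 1: Observed frequency of 'P' is 6.1%.
Step 2: Compute distances to each reference frequency and sort:
  H (6.1%): difference = 0.0% <-- BEST
  R (6.0%): difference = 0.1% <-- RUNNER-UP
  S (6.3%): difference = 0.2%
  N (6.7%): difference = 0.6%
  I (7.0%): difference = 0.9%
Step 3: Most likely is 'H' (6.1%, diff 0.0%); second most likely is 'R' (6.0%, diff 0.1%).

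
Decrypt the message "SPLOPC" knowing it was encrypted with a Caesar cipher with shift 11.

Step 1: Reverse the shift by subtracting 11 from each letter position.
  S (position 18) -> position (18-11) mod 26 = 7 -> H
  P (position 15) -> position (15-11) mod 26 = 4 -> E
  L (position 11) -> position (11-11) mod 26 = 0 -> A
  O (position 14) -> position (14-11) mod 26 = 3 -> D
  P (position 15) -> position (15-11) mod 26 = 4 -> E
  C (position 2) -> position (2-11) mod 26 = 17 -> R
Decrypted message: HEADER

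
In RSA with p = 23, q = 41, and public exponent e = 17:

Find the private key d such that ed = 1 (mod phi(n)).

Step 1: n = 23 * 41 = 943.
Step 2: phi(n) = 22 * 40 = 880.
Step 3: Find d such that 17 * d = 1 (mod 880).
Step 4: d = 17^(-1) mod 880 = 673.
Verification: 17 * 673 = 11441 = 13 * 880 + 1.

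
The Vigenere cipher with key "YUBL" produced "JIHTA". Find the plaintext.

Step 1: Extend key: YUBLY
Step 2: Decrypt each letter (c - k) mod 26:
  J(9) - Y(24) = (9-24) mod 26 = 11 = L
  I(8) - U(20) = (8-20) mod 26 = 14 = O
  H(7) - B(1) = (7-1) mod 26 = 6 = G
  T(19) - L(11) = (19-11) mod 26 = 8 = I
  A(0) - Y(24) = (0-24) mod 26 = 2 = C
Plaintext: LOGIC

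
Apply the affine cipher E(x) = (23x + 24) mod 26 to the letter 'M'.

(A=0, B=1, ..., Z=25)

Step 1: Convert 'M' to number: x = 12.
Step 2: E(12) = (23 * 12 + 24) mod 26 = 300 mod 26 = 14.
Step 3: Convert 14 back to letter: O.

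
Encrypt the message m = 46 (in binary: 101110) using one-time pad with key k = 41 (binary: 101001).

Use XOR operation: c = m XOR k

Step 1: Write out the XOR operation bit by bit:
  Message: 101110
  Key:     101001
  XOR:     000111
Step 2: Convert to decimal: 000111 = 7.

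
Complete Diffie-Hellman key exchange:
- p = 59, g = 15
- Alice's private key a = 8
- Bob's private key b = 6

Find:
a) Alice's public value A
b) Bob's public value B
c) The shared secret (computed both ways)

Step 1: A = g^a mod p = 15^8 mod 59 = 9.
Step 2: B = g^b mod p = 15^6 mod 59 = 26.
Step 3: Alice computes s = B^a mod p = 26^8 mod 59 = 28.
Step 4: Bob computes s = A^b mod p = 9^6 mod 59 = 28.
Both sides agree: shared secret = 28.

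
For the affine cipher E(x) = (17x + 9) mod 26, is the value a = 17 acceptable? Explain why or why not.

Step 1: Compute gcd(17, 26).
Step 2: gcd(17, 26) = 1.
Since gcd = 1, 17 is coprime with 26, so it is a valid key.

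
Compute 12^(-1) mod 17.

Step 1: We need x such that 12 * x = 1 (mod 17).
Step 2: Using the extended Euclidean algorithm or trial:
  12 * 10 = 120 = 7 * 17 + 1.
Step 3: Since 120 mod 17 = 1, the inverse is x = 10.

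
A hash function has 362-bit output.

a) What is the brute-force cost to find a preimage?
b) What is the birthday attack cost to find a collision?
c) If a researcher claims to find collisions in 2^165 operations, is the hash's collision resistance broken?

Step 1: Preimage resistance requires brute-force of 2^362 operations.
Step 2: Collision resistance (birthday bound) = 2^(362/2) = 2^181.
Step 3: The claimed attack costs 2^165 operations.
Step 4: Since 2^165 < 2^181, the claimed attack beats the generic birthday bound, so collision resistance is broken.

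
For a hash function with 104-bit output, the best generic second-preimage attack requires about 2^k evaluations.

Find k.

Step 1: The hash has a 104-bit output.
Step 2: Second-preimage resistance means: given a specific input x, it should be infeasible to find a different y with h(y) = h(x).
With a 104-bit output, a generic search for a second preimage costs about 2^104 evaluations (each trial matches the fixed target with probability 2^-104).
Step 3: Security level = 104 bits.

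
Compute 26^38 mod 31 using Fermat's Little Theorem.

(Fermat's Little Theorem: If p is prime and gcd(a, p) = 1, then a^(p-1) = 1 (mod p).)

Step 1: Since 31 is prime, by Fermat's Little Theorem: 26^30 = 1 (mod 31).
Step 2: Reduce exponent: 38 mod 30 = 8.
Step 3: So 26^38 = 26^8 (mod 31).
Step 4: 26^8 mod 31 = 25.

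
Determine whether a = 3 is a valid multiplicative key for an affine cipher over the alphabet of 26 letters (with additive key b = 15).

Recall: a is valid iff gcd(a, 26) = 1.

Step 1: Compute gcd(3, 26).
Step 2: gcd(3, 26) = 1.
Since gcd = 1, 3 is coprime with 26, so it is a valid key.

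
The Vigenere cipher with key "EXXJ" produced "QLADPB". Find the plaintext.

Step 1: Extend key: EXXJEX
Step 2: Decrypt each letter (c - k) mod 26:
  Q(16) - E(4) = (16-4) mod 26 = 12 = M
  L(11) - X(23) = (11-23) mod 26 = 14 = O
  A(0) - X(23) = (0-23) mod 26 = 3 = D
  D(3) - J(9) = (3-9) mod 26 = 20 = U
  P(15) - E(4) = (15-4) mod 26 = 11 = L
  B(1) - X(23) = (1-23) mod 26 = 4 = E
Plaintext: MODULE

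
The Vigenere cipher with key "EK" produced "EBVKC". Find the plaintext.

Step 1: Extend key: EKEKE
Step 2: Decrypt each letter (c - k) mod 26:
  E(4) - E(4) = (4-4) mod 26 = 0 = A
  B(1) - K(10) = (1-10) mod 26 = 17 = R
  V(21) - E(4) = (21-4) mod 26 = 17 = R
  K(10) - K(10) = (10-10) mod 26 = 0 = A
  C(2) - E(4) = (2-4) mod 26 = 24 = Y
Plaintext: ARRAY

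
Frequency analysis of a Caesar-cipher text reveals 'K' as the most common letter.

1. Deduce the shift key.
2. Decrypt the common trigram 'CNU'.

Step 1: In English, 'E' is the most frequent letter (12.7%).
Step 2: The most frequent ciphertext letter is 'K' (position 10).
Step 3: Shift = (10 - 4) mod 26 = 6.
Step 4: Decrypt 'CNU' by shifting back 6:
  C -> W
  N -> H
  U -> O
Step 5: 'CNU' decrypts to 'WHO'.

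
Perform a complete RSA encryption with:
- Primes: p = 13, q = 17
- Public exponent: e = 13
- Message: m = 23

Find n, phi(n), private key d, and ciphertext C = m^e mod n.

Step 1: n = 13 * 17 = 221.
Step 2: phi(n) = (13-1)(17-1) = 12 * 16 = 192.
Step 3: Find d = 13^(-1) mod 192 = 133.
  Verify: 13 * 133 = 1729 = 1 (mod 192).
Step 4: C = 23^13 mod 221 = 10.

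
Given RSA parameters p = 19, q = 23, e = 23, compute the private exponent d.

Step 1: n = 19 * 23 = 437.
Step 2: phi(n) = 18 * 22 = 396.
Step 3: Find d such that 23 * d = 1 (mod 396).
Step 4: d = 23^(-1) mod 396 = 155.
Verification: 23 * 155 = 3565 = 9 * 396 + 1.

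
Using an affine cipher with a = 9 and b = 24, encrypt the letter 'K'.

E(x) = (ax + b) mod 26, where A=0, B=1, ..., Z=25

Step 1: Convert 'K' to number: x = 10.
Step 2: E(10) = (9 * 10 + 24) mod 26 = 114 mod 26 = 10.
Step 3: Convert 10 back to letter: K.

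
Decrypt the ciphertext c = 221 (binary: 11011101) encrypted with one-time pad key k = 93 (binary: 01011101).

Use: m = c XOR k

Step 1: XOR ciphertext with key:
  Ciphertext: 11011101
  Key:        01011101
  XOR:        10000000
Step 2: Plaintext = 10000000 = 128 in decimal.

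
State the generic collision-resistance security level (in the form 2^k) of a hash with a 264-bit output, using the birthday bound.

Step 1: The birthday paradox gives collision probability ~50% after sqrt(2^n) = 2^(n/2) hashes.
Step 2: For 264-bit output: 2^(264/2) = 2^132.
Step 3: Approximately 2^132 hash computations needed.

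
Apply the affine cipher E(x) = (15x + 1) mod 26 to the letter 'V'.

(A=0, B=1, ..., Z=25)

Step 1: Convert 'V' to number: x = 21.
Step 2: E(21) = (15 * 21 + 1) mod 26 = 316 mod 26 = 4.
Step 3: Convert 4 back to letter: E.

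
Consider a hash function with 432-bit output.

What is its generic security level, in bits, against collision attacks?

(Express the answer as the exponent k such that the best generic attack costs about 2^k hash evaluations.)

Step 1: The hash has a 432-bit output.
Step 2: Collision resistance means it should be infeasible to find any x != y with h(x) = h(y).
By the birthday bound, a generic collision search succeeds after about sqrt(2^432) = 2^(432/2) = 2^216 evaluations.
Step 3: Security level = 216 bits.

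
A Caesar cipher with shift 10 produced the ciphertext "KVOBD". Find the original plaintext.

Step 1: Reverse the shift by subtracting 10 from each letter position.
  K (position 10) -> position (10-10) mod 26 = 0 -> A
  V (position 21) -> position (21-10) mod 26 = 11 -> L
  O (position 14) -> position (14-10) mod 26 = 4 -> E
  B (position 1) -> position (1-10) mod 26 = 17 -> R
  D (position 3) -> position (3-10) mod 26 = 19 -> T
Decrypted message: ALERT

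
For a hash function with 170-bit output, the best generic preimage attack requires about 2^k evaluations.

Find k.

Step 1: The hash has a 170-bit output.
Step 2: Preimage resistance means: given a digest h(x), it should be infeasible to find any input that hashes to it.
With a 170-bit output there are 2^170 possible digests, so a generic brute-force preimage search costs about 2^170 evaluations.
Step 3: Security level = 170 bits.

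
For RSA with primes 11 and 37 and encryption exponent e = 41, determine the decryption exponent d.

Step 1: n = 11 * 37 = 407.
Step 2: phi(n) = 10 * 36 = 360.
Step 3: Find d such that 41 * d = 1 (mod 360).
Step 4: d = 41^(-1) mod 360 = 281.
Verification: 41 * 281 = 11521 = 32 * 360 + 1.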